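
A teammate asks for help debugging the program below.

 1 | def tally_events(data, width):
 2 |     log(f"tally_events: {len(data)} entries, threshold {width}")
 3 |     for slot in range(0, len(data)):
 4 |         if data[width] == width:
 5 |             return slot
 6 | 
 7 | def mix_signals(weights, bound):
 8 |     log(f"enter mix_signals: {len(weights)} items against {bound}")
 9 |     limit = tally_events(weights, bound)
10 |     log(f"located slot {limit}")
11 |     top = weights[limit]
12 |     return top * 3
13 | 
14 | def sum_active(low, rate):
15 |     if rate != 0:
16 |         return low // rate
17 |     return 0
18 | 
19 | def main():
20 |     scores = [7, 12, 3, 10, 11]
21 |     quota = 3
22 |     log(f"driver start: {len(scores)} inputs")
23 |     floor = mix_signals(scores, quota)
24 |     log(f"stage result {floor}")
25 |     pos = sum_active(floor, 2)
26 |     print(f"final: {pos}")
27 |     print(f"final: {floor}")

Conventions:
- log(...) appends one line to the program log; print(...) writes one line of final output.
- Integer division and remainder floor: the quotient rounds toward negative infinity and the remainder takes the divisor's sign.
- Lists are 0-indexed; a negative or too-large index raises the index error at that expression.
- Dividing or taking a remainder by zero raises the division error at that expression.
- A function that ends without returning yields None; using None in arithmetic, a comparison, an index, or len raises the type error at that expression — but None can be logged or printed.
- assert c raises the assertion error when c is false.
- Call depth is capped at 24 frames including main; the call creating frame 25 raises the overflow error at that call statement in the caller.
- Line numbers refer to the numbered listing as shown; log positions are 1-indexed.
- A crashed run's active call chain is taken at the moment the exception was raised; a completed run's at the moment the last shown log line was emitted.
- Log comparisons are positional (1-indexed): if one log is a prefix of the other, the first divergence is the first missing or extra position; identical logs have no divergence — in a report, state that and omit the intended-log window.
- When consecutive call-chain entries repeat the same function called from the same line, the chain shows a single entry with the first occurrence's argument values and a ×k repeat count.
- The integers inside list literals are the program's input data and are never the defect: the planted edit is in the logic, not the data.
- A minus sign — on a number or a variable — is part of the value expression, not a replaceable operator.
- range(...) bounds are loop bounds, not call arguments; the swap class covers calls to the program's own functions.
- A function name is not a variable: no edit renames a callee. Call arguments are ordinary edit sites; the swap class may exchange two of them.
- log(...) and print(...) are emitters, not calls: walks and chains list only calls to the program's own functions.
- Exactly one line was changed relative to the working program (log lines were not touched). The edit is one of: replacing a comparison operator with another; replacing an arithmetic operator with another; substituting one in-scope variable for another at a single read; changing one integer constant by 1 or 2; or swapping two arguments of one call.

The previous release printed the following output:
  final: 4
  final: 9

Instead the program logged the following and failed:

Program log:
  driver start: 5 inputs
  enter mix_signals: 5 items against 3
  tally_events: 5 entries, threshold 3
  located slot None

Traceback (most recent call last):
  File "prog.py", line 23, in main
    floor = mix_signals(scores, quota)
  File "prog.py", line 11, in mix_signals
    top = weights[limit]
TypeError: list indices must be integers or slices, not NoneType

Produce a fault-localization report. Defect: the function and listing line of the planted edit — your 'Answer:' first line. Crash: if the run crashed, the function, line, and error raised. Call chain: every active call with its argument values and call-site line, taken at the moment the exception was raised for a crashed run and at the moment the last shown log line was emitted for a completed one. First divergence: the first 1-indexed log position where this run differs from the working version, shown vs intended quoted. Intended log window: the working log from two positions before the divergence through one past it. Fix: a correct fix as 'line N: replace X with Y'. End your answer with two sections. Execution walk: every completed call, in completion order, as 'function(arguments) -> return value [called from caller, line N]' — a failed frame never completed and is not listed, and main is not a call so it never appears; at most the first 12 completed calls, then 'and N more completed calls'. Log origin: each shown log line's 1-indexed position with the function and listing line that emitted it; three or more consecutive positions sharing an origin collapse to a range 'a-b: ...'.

Answer: the defect is in tally_events at line 4.
The tell: The log first diverges at position 4: the faulty run prints 'located slot None' where the working version prints 'located slot 2'.
Crash: mix_signals, line 11, TypeError.
Call chain: main -> mix_signals([7, 12, 3, 10, 11], 3) (called at line 23).
First divergence: position 4 — shown 'located slot None', intended 'located slot 2'.
Intended log window:
  2: enter mix_signals: 5 items against 3
  3: tally_events: 5 entries, threshold 3
  4: located slot 2
  5: stage result 9
Execution walk:
  tally_events([7, 12, 3, 10, 11], 3) -> None  [called from mix_signals, line 9]
Origin of each log line:
  1: from main, line 22
  2: from mix_signals, line 8
  3: from tally_events, line 2
  4: from mix_signals, line 10
A correct fix: line 4: replace `data[width]` with `data[slot]`.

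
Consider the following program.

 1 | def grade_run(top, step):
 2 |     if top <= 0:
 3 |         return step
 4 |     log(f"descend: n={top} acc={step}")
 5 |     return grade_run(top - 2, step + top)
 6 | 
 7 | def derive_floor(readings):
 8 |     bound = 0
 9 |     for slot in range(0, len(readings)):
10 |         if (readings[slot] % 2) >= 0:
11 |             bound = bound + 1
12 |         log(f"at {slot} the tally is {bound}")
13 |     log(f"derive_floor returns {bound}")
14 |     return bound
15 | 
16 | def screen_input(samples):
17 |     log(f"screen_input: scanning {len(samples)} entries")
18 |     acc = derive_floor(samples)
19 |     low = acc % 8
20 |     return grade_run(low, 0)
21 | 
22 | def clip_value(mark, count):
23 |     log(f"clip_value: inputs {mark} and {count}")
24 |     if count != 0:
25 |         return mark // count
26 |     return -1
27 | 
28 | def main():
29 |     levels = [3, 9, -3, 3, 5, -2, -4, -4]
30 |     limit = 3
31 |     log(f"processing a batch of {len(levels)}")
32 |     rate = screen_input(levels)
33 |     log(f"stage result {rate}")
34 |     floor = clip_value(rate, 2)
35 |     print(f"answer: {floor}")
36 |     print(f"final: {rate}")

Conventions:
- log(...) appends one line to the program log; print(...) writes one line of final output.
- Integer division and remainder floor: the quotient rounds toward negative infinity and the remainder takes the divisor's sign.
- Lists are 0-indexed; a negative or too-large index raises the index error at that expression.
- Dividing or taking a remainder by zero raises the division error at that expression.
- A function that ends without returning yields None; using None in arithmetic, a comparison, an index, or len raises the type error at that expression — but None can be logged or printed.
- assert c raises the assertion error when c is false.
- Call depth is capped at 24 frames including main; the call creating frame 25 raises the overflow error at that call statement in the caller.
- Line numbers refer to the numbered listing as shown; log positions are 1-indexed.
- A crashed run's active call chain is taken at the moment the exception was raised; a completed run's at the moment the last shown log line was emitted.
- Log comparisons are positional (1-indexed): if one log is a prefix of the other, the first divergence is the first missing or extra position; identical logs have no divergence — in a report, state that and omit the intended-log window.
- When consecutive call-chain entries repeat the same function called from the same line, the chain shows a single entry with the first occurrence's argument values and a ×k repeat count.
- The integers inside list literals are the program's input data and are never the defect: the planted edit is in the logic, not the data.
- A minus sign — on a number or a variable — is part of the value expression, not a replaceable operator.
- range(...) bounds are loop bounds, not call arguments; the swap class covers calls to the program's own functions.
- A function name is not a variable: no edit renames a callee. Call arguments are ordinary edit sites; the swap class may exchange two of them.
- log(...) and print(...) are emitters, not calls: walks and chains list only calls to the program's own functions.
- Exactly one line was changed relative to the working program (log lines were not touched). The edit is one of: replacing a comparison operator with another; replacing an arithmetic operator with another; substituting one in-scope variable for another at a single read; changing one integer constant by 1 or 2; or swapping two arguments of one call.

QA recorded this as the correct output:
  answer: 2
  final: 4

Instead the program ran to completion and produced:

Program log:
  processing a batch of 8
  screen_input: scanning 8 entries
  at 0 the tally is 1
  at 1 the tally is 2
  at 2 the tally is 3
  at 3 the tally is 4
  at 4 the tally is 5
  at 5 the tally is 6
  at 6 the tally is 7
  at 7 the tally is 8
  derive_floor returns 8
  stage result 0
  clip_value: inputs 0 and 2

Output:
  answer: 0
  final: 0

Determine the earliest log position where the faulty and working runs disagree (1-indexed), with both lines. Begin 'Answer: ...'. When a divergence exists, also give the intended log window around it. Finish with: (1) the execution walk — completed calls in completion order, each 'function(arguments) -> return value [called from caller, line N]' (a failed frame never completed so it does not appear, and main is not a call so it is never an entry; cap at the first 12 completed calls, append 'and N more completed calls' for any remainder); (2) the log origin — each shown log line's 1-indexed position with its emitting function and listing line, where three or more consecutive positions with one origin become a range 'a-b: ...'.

Answer: position 3 — shown 'at 0 the tally is 1', intended 'at 0 the tally is 0'.
Intended log window:
  1: processing a batch of 8
  2: screen_input: scanning 8 entries
  3: at 0 the tally is 0
  4: at 1 the tally is 0
Execution walk:
  derive_floor([3, 9, -3, 3, 5, -2, -4, -4]) -> 8  [called from screen_input, line 18]
  grade_run(0, 0) -> 0  [called from screen_input, line 20]
  screen_input([3, 9, -3, 3, 5, -2, -4, -4]) -> 0  [called from main, line 32]
  clip_value(0, 2) -> 0  [called from main, line 34]
Log line origins:
  1: logged in main at line 31
  2: logged in screen_input at line 17
  3-10: logged in derive_floor at line 12
  11: logged in derive_floor at line 13
  12: logged in main at line 33
  13: logged in clip_value at line 23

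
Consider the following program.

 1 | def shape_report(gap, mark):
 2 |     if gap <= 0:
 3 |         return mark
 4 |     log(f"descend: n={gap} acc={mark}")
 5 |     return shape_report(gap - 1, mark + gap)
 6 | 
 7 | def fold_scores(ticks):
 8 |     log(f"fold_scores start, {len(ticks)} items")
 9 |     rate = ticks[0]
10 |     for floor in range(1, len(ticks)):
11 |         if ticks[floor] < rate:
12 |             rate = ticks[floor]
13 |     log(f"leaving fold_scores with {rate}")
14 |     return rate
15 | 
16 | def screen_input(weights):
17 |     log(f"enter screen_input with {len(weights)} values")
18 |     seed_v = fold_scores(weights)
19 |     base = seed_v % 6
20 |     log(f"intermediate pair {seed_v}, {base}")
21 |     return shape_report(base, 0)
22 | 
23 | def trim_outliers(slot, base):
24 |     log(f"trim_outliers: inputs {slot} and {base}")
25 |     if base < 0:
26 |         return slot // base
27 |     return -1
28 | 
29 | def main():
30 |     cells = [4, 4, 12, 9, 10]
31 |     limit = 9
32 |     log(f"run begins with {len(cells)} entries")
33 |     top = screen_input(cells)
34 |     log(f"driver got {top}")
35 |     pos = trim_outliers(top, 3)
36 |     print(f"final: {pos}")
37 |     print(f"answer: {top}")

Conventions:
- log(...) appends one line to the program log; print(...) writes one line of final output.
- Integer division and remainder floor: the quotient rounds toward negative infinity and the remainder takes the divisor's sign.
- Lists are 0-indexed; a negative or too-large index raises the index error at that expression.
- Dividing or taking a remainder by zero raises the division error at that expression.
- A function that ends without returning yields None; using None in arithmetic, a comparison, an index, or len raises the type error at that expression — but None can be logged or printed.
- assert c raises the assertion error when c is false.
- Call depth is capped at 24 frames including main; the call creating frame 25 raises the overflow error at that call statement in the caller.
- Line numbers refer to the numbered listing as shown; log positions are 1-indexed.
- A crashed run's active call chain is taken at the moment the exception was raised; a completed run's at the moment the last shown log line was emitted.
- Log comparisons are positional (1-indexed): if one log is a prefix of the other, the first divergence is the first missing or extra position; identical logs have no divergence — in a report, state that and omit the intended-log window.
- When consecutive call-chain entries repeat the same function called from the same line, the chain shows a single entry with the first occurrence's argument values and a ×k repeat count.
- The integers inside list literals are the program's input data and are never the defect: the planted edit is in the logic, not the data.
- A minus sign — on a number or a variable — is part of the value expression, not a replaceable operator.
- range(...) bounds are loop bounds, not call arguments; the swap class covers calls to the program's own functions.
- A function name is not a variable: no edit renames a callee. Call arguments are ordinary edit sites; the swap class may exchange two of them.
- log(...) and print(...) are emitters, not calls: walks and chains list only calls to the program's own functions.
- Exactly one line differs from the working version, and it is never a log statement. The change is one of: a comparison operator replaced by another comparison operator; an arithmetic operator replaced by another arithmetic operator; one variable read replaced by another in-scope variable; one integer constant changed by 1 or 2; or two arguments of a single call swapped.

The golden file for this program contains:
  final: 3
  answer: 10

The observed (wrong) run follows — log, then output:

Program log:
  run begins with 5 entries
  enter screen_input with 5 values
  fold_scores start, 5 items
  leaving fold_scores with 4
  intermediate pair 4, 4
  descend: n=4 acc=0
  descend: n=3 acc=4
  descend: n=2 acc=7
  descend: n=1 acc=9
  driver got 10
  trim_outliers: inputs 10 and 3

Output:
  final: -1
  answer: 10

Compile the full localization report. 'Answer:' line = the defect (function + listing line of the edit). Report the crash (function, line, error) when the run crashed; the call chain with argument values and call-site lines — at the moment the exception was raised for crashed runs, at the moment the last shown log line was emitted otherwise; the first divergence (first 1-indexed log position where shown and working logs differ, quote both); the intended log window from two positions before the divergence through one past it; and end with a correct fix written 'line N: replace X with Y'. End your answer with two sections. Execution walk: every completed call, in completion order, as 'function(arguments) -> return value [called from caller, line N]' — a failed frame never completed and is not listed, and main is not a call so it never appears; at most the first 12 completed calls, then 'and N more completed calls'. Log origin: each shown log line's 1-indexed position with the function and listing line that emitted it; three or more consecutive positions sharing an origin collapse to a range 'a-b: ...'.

Answer: the defect is in trim_outliers at line 25.
Key fact: The logs agree in full; only the final output differs.
Call chain: main -> trim_outliers(10, 3) (called at line 35).
First divergence: there is none — every log position agrees.
Execution walk:
  fold_scores([4, 4, 12, 9, 10]) -> 4  [called from screen_input, line 18]
  shape_report(0, 10) -> 10  [called from shape_report, line 5]
  shape_report(1, 9) -> 10  [called from shape_report, line 5]
  shape_report(2, 7) -> 10  [called from shape_report, line 5]
  shape_report(3, 4) -> 10  [called from shape_report, line 5]
  shape_report(4, 0) -> 10  [called from screen_input, line 21]
  screen_input([4, 4, 12, 9, 10]) -> 10  [called from main, line 33]
  trim_outliers(10, 3) -> -1  [called from main, line 35]
Log line origins:
  1 — main, line 32
  2 — screen_input, line 17
  3 — fold_scores, line 8
  4 — fold_scores, line 13
  5 — screen_input, line 20
  6-9 — shape_report, line 4
  10 — main, line 34
  11 — trim_outliers, line 24
A correct fix: line 25: replace `<` with `!=`.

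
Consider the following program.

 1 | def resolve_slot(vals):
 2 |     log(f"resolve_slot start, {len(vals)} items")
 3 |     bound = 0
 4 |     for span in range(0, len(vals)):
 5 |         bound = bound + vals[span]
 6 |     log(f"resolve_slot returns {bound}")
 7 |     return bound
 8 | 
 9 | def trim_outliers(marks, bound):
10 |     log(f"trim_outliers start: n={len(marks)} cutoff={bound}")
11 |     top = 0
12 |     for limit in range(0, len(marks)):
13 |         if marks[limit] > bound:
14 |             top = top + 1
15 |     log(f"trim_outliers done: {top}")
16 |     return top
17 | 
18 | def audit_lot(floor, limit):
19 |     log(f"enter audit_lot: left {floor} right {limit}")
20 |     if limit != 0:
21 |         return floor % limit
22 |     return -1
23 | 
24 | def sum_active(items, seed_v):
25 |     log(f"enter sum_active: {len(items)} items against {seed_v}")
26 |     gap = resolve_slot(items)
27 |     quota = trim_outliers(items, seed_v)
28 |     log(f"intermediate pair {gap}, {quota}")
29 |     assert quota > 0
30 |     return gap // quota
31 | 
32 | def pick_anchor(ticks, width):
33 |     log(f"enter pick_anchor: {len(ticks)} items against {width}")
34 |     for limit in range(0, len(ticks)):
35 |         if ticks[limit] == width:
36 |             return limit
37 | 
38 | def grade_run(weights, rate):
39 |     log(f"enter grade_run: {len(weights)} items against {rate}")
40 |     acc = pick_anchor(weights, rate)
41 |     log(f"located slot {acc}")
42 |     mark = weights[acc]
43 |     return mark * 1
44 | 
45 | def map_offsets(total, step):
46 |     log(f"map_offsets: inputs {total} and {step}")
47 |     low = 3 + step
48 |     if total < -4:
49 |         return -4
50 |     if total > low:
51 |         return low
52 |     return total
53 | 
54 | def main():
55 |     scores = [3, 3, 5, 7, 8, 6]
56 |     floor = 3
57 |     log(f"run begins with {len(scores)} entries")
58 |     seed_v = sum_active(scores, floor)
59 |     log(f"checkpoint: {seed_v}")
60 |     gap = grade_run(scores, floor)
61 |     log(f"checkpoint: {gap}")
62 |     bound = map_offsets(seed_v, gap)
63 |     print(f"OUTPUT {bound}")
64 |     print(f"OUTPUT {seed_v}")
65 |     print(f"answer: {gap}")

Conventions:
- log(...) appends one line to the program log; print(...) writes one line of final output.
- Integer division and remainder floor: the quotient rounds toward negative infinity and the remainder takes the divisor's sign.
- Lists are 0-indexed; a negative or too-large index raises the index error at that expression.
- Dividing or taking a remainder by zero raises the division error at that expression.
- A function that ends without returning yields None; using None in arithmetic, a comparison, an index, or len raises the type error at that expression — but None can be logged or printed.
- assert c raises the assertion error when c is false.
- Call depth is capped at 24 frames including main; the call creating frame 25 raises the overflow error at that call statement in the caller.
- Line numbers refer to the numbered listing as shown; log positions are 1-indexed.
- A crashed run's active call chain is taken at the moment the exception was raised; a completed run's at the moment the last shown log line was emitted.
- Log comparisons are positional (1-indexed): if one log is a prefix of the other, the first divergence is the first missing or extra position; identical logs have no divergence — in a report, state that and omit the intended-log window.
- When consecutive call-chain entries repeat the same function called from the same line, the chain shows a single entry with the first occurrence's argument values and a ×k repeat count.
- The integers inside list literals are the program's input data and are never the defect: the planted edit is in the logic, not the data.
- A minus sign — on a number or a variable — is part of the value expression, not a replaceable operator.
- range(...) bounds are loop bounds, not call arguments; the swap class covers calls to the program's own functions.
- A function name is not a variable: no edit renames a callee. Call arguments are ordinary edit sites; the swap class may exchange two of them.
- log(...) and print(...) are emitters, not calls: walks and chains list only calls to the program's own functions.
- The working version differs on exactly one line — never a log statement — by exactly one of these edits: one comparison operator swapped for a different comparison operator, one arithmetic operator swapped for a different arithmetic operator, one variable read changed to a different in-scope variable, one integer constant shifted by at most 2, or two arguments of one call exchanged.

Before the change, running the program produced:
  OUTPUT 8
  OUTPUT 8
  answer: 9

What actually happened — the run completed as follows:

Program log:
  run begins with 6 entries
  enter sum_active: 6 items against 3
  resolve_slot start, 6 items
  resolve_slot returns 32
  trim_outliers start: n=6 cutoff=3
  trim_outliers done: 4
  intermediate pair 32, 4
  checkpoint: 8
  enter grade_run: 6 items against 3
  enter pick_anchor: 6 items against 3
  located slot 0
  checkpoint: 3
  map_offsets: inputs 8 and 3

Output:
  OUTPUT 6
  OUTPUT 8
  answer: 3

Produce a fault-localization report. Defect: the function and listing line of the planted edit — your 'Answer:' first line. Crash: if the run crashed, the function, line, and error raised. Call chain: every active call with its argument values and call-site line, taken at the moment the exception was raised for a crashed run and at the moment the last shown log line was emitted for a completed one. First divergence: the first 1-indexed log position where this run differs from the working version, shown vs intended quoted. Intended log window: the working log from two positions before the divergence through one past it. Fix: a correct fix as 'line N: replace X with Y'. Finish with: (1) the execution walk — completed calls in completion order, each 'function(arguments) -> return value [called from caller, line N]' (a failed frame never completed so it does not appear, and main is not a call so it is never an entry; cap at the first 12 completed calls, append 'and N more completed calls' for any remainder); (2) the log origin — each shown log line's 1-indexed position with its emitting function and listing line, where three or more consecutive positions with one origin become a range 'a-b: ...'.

Answer: the defect is in grade_run at line 43.
Core observation: The earliest visible damage is log position 12 — 'checkpoint: 3' rather than the intended 'checkpoint: 9'.
Call chain: main -> map_offsets(8, 3) (called at line 62).
First divergence: at position 12 the run shows 'checkpoint: 3' where the working version logs 'checkpoint: 9'.
Intended log window:
  10: enter pick_anchor: 6 items against 3
  11: located slot 0
  12: checkpoint: 9
  13: map_offsets: inputs 8 and 9
Execution walk:
  resolve_slot([3, 3, 5, 7, 8, 6]) -> 32  [called from sum_active, line 26]
  trim_outliers([3, 3, 5, 7, 8, 6], 3) -> 4  [called from sum_active, line 27]
  sum_active([3, 3, 5, 7, 8, 6], 3) -> 8  [called from main, line 58]
  pick_anchor([3, 3, 5, 7, 8, 6], 3) -> 0  [called from grade_run, line 40]
  grade_run([3, 3, 5, 7, 8, 6], 3) -> 3  [called from main, line 60]
  map_offsets(8, 3) -> 6  [called from main, line 62]
Log origins:
  1: from main, line 57
  2: from sum_active, line 25
  3: from resolve_slot, line 2
  4: from resolve_slot, line 6
  5: from trim_outliers, line 10
  6: from trim_outliers, line 15
  7: from sum_active, line 28
  8: from main, line 59
  9: from grade_run, line 39
  10: from pick_anchor, line 33
  11: from grade_run, line 41
  12: from main, line 61
  13: from map_offsets, line 46
A correct fix: line 43: replace `1` with `3`.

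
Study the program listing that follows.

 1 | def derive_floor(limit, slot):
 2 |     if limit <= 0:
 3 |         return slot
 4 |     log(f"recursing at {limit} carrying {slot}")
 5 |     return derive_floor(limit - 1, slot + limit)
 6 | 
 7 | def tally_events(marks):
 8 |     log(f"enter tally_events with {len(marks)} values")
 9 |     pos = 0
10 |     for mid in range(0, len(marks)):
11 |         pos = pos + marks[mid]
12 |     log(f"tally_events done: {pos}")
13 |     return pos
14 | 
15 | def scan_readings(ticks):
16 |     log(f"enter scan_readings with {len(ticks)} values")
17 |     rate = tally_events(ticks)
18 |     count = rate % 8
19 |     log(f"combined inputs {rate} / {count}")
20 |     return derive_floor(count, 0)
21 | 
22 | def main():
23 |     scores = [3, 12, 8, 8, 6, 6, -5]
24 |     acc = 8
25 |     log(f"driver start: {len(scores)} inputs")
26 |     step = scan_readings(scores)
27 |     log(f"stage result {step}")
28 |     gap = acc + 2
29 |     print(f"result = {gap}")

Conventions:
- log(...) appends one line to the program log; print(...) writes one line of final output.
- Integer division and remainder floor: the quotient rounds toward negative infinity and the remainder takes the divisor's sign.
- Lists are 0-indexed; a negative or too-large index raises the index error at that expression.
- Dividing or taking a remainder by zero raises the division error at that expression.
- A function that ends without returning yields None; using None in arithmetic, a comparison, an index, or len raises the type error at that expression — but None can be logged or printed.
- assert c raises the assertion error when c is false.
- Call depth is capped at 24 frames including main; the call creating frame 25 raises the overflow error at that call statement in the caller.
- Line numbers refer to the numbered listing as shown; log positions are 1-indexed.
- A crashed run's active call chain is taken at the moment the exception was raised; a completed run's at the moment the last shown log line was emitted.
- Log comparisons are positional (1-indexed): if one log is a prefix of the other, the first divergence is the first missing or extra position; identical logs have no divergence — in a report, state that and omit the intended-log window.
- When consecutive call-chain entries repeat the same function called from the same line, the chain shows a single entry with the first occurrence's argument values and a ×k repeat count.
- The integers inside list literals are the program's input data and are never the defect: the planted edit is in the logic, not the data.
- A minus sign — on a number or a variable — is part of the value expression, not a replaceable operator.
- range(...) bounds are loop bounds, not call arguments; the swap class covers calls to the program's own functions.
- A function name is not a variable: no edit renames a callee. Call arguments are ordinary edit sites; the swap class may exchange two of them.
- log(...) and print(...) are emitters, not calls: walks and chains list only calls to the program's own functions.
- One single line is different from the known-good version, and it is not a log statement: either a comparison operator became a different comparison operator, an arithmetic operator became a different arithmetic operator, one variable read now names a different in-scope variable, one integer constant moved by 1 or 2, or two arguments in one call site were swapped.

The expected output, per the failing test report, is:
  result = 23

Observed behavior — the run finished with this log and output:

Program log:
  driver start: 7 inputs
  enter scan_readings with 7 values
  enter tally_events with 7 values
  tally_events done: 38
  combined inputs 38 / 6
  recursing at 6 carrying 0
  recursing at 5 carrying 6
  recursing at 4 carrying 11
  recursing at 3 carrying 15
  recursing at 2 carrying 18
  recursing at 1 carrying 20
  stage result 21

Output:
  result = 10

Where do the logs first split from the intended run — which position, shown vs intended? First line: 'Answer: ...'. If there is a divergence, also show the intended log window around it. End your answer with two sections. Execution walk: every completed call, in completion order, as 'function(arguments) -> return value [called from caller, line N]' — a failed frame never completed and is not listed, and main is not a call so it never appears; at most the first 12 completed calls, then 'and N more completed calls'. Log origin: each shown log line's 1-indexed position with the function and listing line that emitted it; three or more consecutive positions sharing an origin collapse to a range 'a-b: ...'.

Answer: none (the log streams are identical).
Execution walk:
  tally_events([3, 12, 8, 8, 6, 6, -5]) -> 38  [called from scan_readings, line 17]
  derive_floor(0, 21) -> 21  [called from derive_floor, line 5]
  derive_floor(1, 20) -> 21  [called from derive_floor, line 5]
  derive_floor(2, 18) -> 21  [called from derive_floor, line 5]
  derive_floor(3, 15) -> 21  [called from derive_floor, line 5]
  derive_floor(4, 11) -> 21  [called from derive_floor, line 5]
  derive_floor(5, 6) -> 21  [called from derive_floor, line 5]
  derive_floor(6, 0) -> 21  [called from scan_readings, line 20]
  scan_readings([3, 12, 8, 8, 6, 6, -5]) -> 21  [called from main, line 26]
Log origin:
  1: from main, line 25
  2: from scan_readings, line 16
  3: from tally_events, line 8
  4: from tally_events, line 12
  5: from scan_readings, line 19
  6-11: from derive_floor, line 4
  12: from main, line 27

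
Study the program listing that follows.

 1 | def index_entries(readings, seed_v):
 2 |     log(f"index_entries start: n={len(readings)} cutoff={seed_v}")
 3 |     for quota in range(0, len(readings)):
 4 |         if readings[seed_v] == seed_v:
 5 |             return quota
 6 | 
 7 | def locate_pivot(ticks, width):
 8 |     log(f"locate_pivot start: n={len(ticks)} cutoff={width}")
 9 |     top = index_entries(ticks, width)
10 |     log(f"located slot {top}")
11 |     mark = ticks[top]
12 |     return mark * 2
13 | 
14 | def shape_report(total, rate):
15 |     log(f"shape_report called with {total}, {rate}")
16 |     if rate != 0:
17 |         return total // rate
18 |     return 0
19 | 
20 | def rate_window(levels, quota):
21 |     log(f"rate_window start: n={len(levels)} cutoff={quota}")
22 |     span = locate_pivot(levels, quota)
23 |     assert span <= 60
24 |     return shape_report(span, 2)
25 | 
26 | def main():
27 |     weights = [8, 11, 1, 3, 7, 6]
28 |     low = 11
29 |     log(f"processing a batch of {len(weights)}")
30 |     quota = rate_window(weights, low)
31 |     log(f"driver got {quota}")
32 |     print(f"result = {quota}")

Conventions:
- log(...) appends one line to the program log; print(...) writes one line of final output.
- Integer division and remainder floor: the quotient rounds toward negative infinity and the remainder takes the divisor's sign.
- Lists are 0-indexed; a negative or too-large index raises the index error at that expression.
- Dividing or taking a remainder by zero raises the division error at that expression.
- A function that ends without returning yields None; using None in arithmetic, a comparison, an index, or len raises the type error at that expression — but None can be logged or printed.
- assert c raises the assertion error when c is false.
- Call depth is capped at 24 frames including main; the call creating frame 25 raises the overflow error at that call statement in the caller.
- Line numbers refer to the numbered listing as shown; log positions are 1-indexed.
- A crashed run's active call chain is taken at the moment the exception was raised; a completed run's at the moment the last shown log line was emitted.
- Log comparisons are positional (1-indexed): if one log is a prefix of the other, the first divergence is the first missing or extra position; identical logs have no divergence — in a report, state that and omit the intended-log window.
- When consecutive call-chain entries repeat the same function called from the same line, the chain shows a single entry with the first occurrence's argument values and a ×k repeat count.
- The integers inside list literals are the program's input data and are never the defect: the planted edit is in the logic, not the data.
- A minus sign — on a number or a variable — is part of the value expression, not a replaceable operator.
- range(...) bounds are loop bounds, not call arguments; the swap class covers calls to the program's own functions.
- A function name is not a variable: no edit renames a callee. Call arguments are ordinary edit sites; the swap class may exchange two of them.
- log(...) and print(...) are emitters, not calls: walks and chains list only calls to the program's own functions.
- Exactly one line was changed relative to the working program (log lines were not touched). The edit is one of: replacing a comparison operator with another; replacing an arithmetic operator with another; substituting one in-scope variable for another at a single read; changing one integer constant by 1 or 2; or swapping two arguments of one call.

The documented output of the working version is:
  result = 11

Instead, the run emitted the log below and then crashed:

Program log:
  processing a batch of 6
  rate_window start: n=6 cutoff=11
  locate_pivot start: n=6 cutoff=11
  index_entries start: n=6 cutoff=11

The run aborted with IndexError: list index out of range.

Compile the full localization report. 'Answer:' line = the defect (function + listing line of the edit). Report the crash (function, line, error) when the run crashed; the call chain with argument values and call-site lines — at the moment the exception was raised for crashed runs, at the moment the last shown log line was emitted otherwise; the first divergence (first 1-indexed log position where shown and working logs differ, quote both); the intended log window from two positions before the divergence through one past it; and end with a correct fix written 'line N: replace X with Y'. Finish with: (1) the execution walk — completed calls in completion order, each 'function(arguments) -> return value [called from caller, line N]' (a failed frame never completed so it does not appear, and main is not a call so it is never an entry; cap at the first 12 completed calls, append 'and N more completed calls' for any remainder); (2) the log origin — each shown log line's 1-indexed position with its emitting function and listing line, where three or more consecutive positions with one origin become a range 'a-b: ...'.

Answer: the defect is in index_entries at line 4.
The tell: After 4 matching log lines the faulty run goes silent, while the working version continues with 'located slot 1'.
Crash: index_entries, line 4, IndexError.
Call chain: main -> rate_window([8, 11, 1, 3, 7, 6], 11) (called at line 30) -> locate_pivot([8, 11, 1, 3, 7, 6], 11) (called at line 22) -> index_entries([8, 11, 1, 3, 7, 6], 11) (called at line 9).
First divergence: position 5 — the faulty run's log ends after 4 lines; the working version continues with 'located slot 1'.
Intended log window:
  3: locate_pivot start: n=6 cutoff=11
  4: index_entries start: n=6 cutoff=11
  5: located slot 1
  6: shape_report called with 22, 2
Execution walk:
  (no call completed)
Origin of each log line:
  1: from main, line 29
  2: from rate_window, line 21
  3: from locate_pivot, line 8
  4: from index_entries, line 2
A correct fix: line 4: replace `readings[seed_v]` with `readings[quota]`.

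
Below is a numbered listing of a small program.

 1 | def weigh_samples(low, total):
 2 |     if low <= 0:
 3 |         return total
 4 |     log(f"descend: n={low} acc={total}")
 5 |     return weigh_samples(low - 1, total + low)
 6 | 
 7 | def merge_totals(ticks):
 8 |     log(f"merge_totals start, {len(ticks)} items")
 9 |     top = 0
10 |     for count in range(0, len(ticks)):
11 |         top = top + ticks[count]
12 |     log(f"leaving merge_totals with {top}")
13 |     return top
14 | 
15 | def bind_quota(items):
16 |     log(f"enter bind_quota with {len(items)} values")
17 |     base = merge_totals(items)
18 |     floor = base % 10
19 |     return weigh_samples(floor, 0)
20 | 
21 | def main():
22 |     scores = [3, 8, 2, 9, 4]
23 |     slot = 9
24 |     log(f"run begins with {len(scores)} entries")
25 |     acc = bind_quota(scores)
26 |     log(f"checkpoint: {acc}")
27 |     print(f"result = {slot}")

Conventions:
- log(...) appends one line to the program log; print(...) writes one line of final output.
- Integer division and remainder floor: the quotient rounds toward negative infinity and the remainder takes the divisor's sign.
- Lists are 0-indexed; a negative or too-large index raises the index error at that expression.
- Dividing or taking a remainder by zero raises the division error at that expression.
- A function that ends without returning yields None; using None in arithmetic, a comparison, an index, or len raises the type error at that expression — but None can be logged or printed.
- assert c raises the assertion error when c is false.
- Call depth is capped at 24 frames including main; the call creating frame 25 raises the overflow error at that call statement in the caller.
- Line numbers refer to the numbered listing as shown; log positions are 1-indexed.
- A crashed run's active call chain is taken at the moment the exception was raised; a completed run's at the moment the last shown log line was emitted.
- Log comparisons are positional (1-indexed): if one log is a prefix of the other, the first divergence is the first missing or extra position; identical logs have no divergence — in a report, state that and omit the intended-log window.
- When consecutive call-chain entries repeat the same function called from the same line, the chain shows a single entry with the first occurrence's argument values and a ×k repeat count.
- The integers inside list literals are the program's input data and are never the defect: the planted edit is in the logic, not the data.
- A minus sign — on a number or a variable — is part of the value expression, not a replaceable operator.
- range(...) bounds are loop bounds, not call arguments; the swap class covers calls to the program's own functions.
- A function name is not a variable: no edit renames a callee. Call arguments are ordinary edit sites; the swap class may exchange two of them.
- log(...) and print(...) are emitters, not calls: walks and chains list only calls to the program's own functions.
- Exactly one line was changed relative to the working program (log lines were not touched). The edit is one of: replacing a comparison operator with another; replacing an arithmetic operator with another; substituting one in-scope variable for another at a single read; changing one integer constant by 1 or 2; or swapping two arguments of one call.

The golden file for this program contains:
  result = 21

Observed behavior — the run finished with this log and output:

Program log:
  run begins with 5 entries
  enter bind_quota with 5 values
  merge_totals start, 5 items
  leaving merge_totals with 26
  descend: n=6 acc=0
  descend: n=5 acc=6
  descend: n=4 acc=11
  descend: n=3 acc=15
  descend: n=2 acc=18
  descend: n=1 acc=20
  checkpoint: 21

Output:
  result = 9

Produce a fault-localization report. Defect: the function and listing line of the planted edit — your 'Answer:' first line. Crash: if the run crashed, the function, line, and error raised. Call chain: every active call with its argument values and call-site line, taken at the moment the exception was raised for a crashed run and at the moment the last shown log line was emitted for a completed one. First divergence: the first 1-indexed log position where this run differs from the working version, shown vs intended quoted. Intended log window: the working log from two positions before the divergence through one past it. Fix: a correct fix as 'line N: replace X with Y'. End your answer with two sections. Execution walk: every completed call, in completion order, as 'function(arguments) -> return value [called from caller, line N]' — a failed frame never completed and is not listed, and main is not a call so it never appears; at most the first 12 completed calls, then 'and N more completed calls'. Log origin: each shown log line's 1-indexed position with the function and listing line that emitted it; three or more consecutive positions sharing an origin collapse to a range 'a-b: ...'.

Answer: the defect is in main at line 27.
Key fact: Nothing in the log betrays the bug — only the output does.
Call chain: main.
First divergence: none — the logs agree in full.
Execution walk:
  merge_totals([3, 8, 2, 9, 4]) -> 26  [called from bind_quota, line 17]
  weigh_samples(0, 21) -> 21  [called from weigh_samples, line 5]
  weigh_samples(1, 20) -> 21  [called from weigh_samples, line 5]
  weigh_samples(2, 18) -> 21  [called from weigh_samples, line 5]
  weigh_samples(3, 15) -> 21  [called from weigh_samples, line 5]
  weigh_samples(4, 11) -> 21  [called from weigh_samples, line 5]
  weigh_samples(5, 6) -> 21  [called from weigh_samples, line 5]
  weigh_samples(6, 0) -> 21  [called from bind_quota, line 19]
  bind_quota([3, 8, 2, 9, 4]) -> 21  [called from main, line 25]
Log origin:
  1: from main, line 24
  2: from bind_quota, line 16
  3: from merge_totals, line 8
  4: from merge_totals, line 12
  5-10: from weigh_samples, line 4
  11: from main, line 26
A correct fix: line 27: replace `slot` with `acc`.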